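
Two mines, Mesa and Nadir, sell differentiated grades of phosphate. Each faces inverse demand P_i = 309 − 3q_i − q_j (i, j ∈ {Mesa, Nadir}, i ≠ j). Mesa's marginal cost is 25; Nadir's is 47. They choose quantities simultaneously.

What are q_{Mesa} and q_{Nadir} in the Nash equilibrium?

41.2, 36.8

Mine Mesa's profit: π = q_{Mesa}(309 − 3q_{Mesa} − q_{Nadir}) − 25q_{Mesa}.
∂π/∂q_{Mesa} = 284 − 6q_{Mesa} − q_{Nadir} = 0 ⇒ q_{Mesa} = 142/3 − (1/6)q_{Nadir}.
Similarly q_{Nadir} = 131/3 − (1/6)q_{Mesa}.
Solving the two reaction functions simultaneously: (1 − (−1/6)(−1/6))q_{Mesa} = 142/3 − (1/6)·(131/3), so (35/36)q_{Mesa} = 721/18 and q_{Mesa} = 41.2.
Then q_{Nadir} = 131/3 − (1/6)·41.2 = 36.8.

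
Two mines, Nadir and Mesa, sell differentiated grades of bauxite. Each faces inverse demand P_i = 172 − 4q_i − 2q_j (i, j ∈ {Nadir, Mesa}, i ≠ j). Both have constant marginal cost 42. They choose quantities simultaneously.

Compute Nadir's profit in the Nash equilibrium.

Mine Nadir's profit: π = q_{Nadir}(172 − 4q_{Nadir} − 2q_{Mesa}) − 42q_{Nadir}.
∂π/∂q_{Nadir} = 130 − 8q_{Nadir} − 2q_{Mesa} = 0 ⇒ q_{Nadir} = 16.25 − 0.25q_{Mesa}.
Setting q_{Nadir} = q_{Mesa} in the reaction function: q_{Nadir} = 16.25 − 0.25q_{Nadir}, so q_{Nadir} = 16.25 / 1.25 = 13.
P_{Nadir} = 172 − 4·13 − 2·13 = 94.
Profit = (94 − 42)·13 = 676.

676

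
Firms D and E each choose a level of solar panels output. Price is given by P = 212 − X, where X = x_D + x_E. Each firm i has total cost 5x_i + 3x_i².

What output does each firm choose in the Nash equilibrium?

Firm D's profit: π = x_D(212 − (x_D + x_E)) − 5x_D − 3x_D².
∂π/∂x_D = 207 − 8x_D − x_E = 0, so x_D = 25.875 − 0.125x_E.
The game is symmetric, so in equilibrium x_E = x_D: the reaction function gives 1.125x_D = 25.875, hence x_D = 23.

23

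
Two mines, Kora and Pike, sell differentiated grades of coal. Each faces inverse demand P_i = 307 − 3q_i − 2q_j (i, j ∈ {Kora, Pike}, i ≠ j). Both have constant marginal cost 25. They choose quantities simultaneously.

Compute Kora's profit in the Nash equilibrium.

3727.6875

Mine Kora's profit: π = q_{Kora}(307 − 3q_{Kora} − 2q_{Pike}) − 25q_{Kora}.
∂π/∂q_{Kora} = 282 − 6q_{Kora} − 2q_{Pike} = 0 ⇒ q_{Kora} = 47 − (1/3)q_{Pike}.
Setting q_{Kora} = q_{Pike} in the reaction function: q_{Kora} = 47 − (1/3)q_{Kora}, so q_{Kora} = 47 / (4/3) = 35.25.
P_{Kora} = 307 − 3·35.25 − 2·35.25 = 130.75.
Profit = (130.75 − 25)·35.25 = 3727.6875.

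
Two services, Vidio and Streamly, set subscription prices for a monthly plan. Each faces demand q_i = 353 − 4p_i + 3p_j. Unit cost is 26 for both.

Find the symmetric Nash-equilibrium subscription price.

Vidio's profit: π = (p_{Vidio} − 26)(353 − 4p_{Vidio} + 3p_{Streamly}).
∂π/∂p_{Vidio} = 457 − 8p_{Vidio} + 3p_{Streamly} = 0 ⇒ p_{Vidio} = 57.125 + 0.375p_{Streamly}.
Setting p_{Vidio} = p_{Streamly} in the reaction function: p_{Vidio} = 57.125 + 0.375p_{Vidio}, so p_{Vidio} = 57.125 / 0.625 = 91.4.

91.4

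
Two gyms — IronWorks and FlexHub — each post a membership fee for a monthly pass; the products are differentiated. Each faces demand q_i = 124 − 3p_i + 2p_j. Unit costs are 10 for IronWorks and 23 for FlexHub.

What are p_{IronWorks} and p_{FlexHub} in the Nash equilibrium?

IronWorks's profit: π = (p_{IronWorks} − 10)(124 − 3p_{IronWorks} + 2p_{FlexHub}).
∂π/∂p_{IronWorks} = 154 − 6p_{IronWorks} + 2p_{FlexHub} = 0 ⇒ p_{IronWorks} = 77/3 + (1/3)p_{FlexHub}.
Similarly p_{FlexHub} = 193/6 + (1/3)p_{IronWorks}.
Solving the two reaction functions simultaneously: (1 − (1/3)(1/3))p_{IronWorks} = 77/3 + (1/3)·(193/6), so (8/9)p_{IronWorks} = 655/18 and p_{IronWorks} = 40.9375.
Then p_{FlexHub} = 193/6 + (1/3)·40.9375 = 45.8125.

40.9375, 45.8125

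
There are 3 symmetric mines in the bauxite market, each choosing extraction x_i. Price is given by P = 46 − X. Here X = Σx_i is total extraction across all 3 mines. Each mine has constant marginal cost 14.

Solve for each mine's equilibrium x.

8

A representative mine's profit is π_i = x_i(46 − X) − 14x_i, with X = x_i + Σ_{j≠i} x_j.
First-order condition: 32 − 2x_i − Σ_{j≠i} x_j = 0.
With identical mines, set every x_j = x: then 32 − 2x − 2x = 0, i.e. x = 32/4 = 8.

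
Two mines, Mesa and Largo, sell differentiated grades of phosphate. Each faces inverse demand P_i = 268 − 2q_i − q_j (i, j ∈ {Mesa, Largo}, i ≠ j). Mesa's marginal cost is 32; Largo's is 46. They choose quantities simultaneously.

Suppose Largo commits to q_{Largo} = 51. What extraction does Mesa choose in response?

46.25

Mine Mesa's profit: π = q_{Mesa}(268 − 2q_{Mesa} − q_{Largo}) − 32q_{Mesa}.
∂π/∂q_{Mesa} = 236 − 4q_{Mesa} − q_{Largo} = 0 ⇒ q_{Mesa} = 59 − 0.25q_{Largo}.
At q_{Largo} = 51: q_{Mesa} = 59 − 0.25·51 = 46.25.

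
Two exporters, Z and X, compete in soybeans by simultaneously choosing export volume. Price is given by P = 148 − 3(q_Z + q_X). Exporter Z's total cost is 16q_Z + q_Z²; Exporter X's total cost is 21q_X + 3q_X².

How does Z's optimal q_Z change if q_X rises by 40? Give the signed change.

-15

Exporter Z's profit: π = q_Z(148 − 3(q_Z + q_X)) − 16q_Z − q_Z².
∂π/∂q_Z = 132 − 8q_Z − 3q_X = 0, so q_Z = 16.5 − 0.375q_X.
The reaction-function slope is −0.375, so a 40-unit rise in q_X moves q_Z by −0.375 × 40 = −15. Z's best response falls — the actions are strategic substitutes.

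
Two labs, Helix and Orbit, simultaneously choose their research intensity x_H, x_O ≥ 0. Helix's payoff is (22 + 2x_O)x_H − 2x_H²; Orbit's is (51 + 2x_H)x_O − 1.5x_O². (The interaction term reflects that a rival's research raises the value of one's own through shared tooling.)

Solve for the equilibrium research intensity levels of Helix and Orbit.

Expanding Helix's payoff: 22x_H + 2x_Ox_H − 2x_H².
∂π/∂x_H = 22 + 2x_O − 4x_H = 0, so x_H = 5.5 + 0.5x_O.
Likewise for Orbit: x_O = 17 + (2/3)x_H.
Plugging x_O into Helix's best response: x_H = 5.5 + 0.5(17 + (2/3)x_H) ⇒ (2/3)x_H = 14, so x_H = 21.
Then x_O = 17 + (2/3)·21 = 31.

21, 31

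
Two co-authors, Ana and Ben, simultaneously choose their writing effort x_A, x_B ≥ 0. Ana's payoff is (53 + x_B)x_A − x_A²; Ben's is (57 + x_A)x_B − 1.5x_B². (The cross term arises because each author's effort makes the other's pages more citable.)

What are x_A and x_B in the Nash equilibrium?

43.2, 33.4

Expanding Ana's payoff: 53x_A + x_Bx_A − x_A².
∂π/∂x_A = 53 + x_B − 2x_A = 0, so x_A = 26.5 + 0.5x_B.
Likewise for Ben: x_B = 19 + (1/3)x_A.
Substituting the second reaction function into the first: x_A = 26.5 + 0.5(19 + (1/3)x_A), which gives (5/6)x_A = 36 ⇒ x_A = 43.2.
Then x_B = 19 + (1/3)·43.2 = 33.4.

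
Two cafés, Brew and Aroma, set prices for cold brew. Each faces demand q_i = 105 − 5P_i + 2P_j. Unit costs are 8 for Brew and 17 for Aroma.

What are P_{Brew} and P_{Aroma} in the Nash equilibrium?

19.0625, 22.8125

Brew's profit: π = (P_{Brew} − 8)(105 − 5P_{Brew} + 2P_{Aroma}).
∂π/∂P_{Brew} = 145 − 10P_{Brew} + 2P_{Aroma} = 0 ⇒ P_{Brew} = 14.5 + 0.2P_{Aroma}.
Similarly P_{Aroma} = 19 + 0.2P_{Brew}.
Plugging P_{Aroma} into Brew's best response: P_{Brew} = 14.5 + 0.2(19 + 0.2P_{Brew}) ⇒ 0.96P_{Brew} = 18.3, so P_{Brew} = 19.0625.
Then P_{Aroma} = 19 + 0.2·19.0625 = 22.8125.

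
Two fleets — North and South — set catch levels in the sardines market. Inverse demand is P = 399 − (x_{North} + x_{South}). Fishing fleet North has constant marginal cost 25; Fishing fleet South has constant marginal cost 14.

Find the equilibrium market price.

Fishing fleet North's profit: π = x_{North}(399 − (x_{North} + x_{South})) − 25x_{North}.
∂π/∂x_{North} = 374 − 2x_{North} − x_{South} = 0, so x_{North} = 187 − 0.5x_{South}.
By the same steps for South: x_{South} = 192.5 − 0.5x_{North}.
Substituting the second reaction function into the first: x_{North} = 187 − 0.5(192.5 − 0.5x_{North}), which gives 0.75x_{North} = 90.75 ⇒ x_{North} = 121.
Then x_{South} = 192.5 − 0.5·121 = 132.
Equilibrium price: P = 399 − 253 = 146.

146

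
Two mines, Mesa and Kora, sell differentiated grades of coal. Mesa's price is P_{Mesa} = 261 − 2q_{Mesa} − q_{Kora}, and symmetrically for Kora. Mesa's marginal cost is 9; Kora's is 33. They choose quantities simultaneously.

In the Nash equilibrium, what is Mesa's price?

Mine Mesa's profit: π = q_{Mesa}(261 − 2q_{Mesa} − q_{Kora}) − 9q_{Mesa}.
∂π/∂q_{Mesa} = 252 − 4q_{Mesa} − q_{Kora} = 0 ⇒ q_{Mesa} = 63 − 0.25q_{Kora}.
Similarly q_{Kora} = 57 − 0.25q_{Mesa}.
Solving the two reaction functions simultaneously: (1 − (−0.25)(−0.25))q_{Mesa} = 63 − 0.25·57, so 0.9375q_{Mesa} = 48.75 and q_{Mesa} = 52.
Then q_{Kora} = 57 − 0.25·52 = 44.
P_{Mesa} = 261 − 2·52 − 44 = 113.

113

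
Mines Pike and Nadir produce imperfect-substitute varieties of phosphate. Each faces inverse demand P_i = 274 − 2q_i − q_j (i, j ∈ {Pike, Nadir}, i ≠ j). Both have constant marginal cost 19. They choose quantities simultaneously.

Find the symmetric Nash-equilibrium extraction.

Mine Pike's profit: π = q_{Pike}(274 − 2q_{Pike} − q_{Nadir}) − 19q_{Pike}.
∂π/∂q_{Pike} = 255 − 4q_{Pike} − q_{Nadir} = 0 ⇒ q_{Pike} = 63.75 − 0.25q_{Nadir}.
Setting q_{Pike} = q_{Nadir} in the reaction function: q_{Pike} = 63.75 − 0.25q_{Pike}, so q_{Pike} = 63.75 / 1.25 = 51.

51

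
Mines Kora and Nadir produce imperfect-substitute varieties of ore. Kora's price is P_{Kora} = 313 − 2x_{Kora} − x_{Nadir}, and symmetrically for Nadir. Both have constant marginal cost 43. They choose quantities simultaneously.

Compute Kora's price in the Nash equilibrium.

Mine Kora's profit: π = x_{Kora}(313 − 2x_{Kora} − x_{Nadir}) − 43x_{Kora}.
∂π/∂x_{Kora} = 270 − 4x_{Kora} − x_{Nadir} = 0 ⇒ x_{Kora} = 67.5 − 0.25x_{Nadir}.
By symmetry x_{Nadir} = x_{Kora}; substituting into the reaction function, 1.25x_{Kora} = 67.5 and x_{Kora} = 54.
P_{Kora} = 313 − 2·54 − 54 = 151.

151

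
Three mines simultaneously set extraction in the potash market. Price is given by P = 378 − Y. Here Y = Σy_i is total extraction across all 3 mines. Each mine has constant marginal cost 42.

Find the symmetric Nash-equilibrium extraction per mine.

A representative mine's profit is π_i = y_i(378 − Y) − 42y_i, with Y = y_i + Σ_{j≠i} y_j.
First-order condition: 336 − 2y_i − Σ_{j≠i} y_j = 0.
Imposing symmetry (y_j = y for all j) turns Σ_{j≠i} y_j into 2y, so 336 = 4y and y = 84.

84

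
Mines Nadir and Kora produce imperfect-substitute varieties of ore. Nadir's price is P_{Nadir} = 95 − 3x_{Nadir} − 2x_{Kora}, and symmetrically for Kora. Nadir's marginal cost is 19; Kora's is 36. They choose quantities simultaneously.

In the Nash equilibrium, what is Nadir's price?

50.6875

Mine Nadir's profit: π = x_{Nadir}(95 − 3x_{Nadir} − 2x_{Kora}) − 19x_{Nadir}.
∂π/∂x_{Nadir} = 76 − 6x_{Nadir} − 2x_{Kora} = 0 ⇒ x_{Nadir} = 38/3 − (1/3)x_{Kora}.
Similarly x_{Kora} = 59/6 − (1/3)x_{Nadir}.
Solving the two reaction functions simultaneously: (1 − (−1/3)(−1/3))x_{Nadir} = 38/3 − (1/3)·(59/6), so (8/9)x_{Nadir} = 169/18 and x_{Nadir} = 10.5625.
Then x_{Kora} = 59/6 − (1/3)·10.5625 = 6.3125.
P_{Nadir} = 95 − 3·10.5625 − 2·6.3125 = 50.6875.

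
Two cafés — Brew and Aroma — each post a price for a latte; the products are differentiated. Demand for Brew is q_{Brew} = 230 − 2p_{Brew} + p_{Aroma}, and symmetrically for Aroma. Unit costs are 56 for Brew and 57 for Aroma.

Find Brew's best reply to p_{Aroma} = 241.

Brew's profit: π = (p_{Brew} − 56)(230 − 2p_{Brew} + p_{Aroma}).
∂π/∂p_{Brew} = 342 − 4p_{Brew} + p_{Aroma} = 0 ⇒ p_{Brew} = 85.5 + 0.25p_{Aroma}.
At p_{Aroma} = 241: p_{Brew} = 85.5 + 0.25·241 = 145.75.

145.75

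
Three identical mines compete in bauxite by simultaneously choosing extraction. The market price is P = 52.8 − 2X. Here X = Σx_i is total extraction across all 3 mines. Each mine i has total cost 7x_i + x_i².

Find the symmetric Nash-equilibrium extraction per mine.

A representative mine's profit is π_i = x_i(52.8 − 2X) − 7x_i − x_i², with X = x_i + Σ_{j≠i} x_j.
First-order condition: 45.8 − 6x_i − 2Σ_{j≠i} x_j = 0.
Imposing symmetry (x_j = x for all j) turns Σ_{j≠i} x_j into 2x, so 45.8 = 10x and x = 4.58.

4.58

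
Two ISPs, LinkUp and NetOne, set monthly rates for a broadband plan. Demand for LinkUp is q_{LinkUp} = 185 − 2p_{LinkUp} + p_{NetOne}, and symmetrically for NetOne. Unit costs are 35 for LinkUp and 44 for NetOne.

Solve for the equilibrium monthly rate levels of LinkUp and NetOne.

LinkUp's profit: π = (p_{LinkUp} − 35)(185 − 2p_{LinkUp} + p_{NetOne}).
∂π/∂p_{LinkUp} = 255 − 4p_{LinkUp} + p_{NetOne} = 0 ⇒ p_{LinkUp} = 63.75 + 0.25p_{NetOne}.
Similarly p_{NetOne} = 68.25 + 0.25p_{LinkUp}.
Substituting the second reaction function into the first: p_{LinkUp} = 63.75 + 0.25(68.25 + 0.25p_{LinkUp}), which gives 0.9375p_{LinkUp} = 80.8125 ⇒ p_{LinkUp} = 86.2.
Then p_{NetOne} = 68.25 + 0.25·86.2 = 89.8.

86.2, 89.8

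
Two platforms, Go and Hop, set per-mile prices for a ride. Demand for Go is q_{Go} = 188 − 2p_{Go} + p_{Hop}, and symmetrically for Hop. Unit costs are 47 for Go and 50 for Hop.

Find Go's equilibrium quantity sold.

Go's profit: π = (p_{Go} − 47)(188 − 2p_{Go} + p_{Hop}).
∂π/∂p_{Go} = 282 − 4p_{Go} + p_{Hop} = 0 ⇒ p_{Go} = 70.5 + 0.25p_{Hop}.
Similarly p_{Hop} = 72 + 0.25p_{Go}.
Solving the two reaction functions simultaneously: (1 − (0.25)(0.25))p_{Go} = 70.5 + 0.25·72, so 0.9375p_{Go} = 88.5 and p_{Go} = 94.4.
Then p_{Hop} = 72 + 0.25·94.4 = 95.6.
q_{Go} = 188 − 2·94.4 + 95.6 = 94.8.

94.8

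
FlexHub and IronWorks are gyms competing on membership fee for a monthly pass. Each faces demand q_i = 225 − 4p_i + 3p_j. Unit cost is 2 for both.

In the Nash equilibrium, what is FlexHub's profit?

FlexHub's profit: π = (p_{FlexHub} − 2)(225 − 4p_{FlexHub} + 3p_{IronWorks}).
∂π/∂p_{FlexHub} = 233 − 8p_{FlexHub} + 3p_{IronWorks} = 0 ⇒ p_{FlexHub} = 29.125 + 0.375p_{IronWorks}.
Setting p_{FlexHub} = p_{IronWorks} in the reaction function: p_{FlexHub} = 29.125 + 0.375p_{FlexHub}, so p_{FlexHub} = 29.125 / 0.625 = 46.6.
q_{FlexHub} = 225 − 4·46.6 + 3·46.6 = 178.4.
Profit = (46.6 − 2)·178.4 = 7956.64.

7956.64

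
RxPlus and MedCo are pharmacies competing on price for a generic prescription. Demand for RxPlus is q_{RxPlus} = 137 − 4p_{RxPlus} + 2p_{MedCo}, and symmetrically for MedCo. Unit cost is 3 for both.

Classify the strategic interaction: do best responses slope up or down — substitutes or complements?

strategic complements

RxPlus's profit: π = (p_{RxPlus} − 3)(137 − 4p_{RxPlus} + 2p_{MedCo}).
∂π/∂p_{RxPlus} = 149 − 8p_{RxPlus} + 2p_{MedCo} = 0 ⇒ p_{RxPlus} = 18.625 + 0.25p_{MedCo}.
The best-response slope dp_{RxPlus}/dp_{MedCo} = 0.25 > 0: the reaction function is upward-sloping, so the choices are strategic complements.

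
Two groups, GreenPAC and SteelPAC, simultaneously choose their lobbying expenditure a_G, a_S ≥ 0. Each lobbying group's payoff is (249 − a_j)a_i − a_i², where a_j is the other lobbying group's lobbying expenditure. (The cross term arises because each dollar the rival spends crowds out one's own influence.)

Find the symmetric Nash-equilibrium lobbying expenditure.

83

GreenPAC's payoff is (249 − a_S)a_G − a_G².
∂π/∂a_G = 249 − a_S − 2a_G = 0, so a_G = 124.5 − 0.5a_S.
The game is symmetric, so in equilibrium a_S = a_G: the reaction function gives 1.5a_G = 124.5, hence a_G = 83.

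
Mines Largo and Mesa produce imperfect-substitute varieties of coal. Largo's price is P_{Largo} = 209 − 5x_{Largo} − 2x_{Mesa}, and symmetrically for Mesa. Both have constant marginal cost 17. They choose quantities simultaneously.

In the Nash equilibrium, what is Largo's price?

Mine Largo's profit: π = x_{Largo}(209 − 5x_{Largo} − 2x_{Mesa}) − 17x_{Largo}.
∂π/∂x_{Largo} = 192 − 10x_{Largo} − 2x_{Mesa} = 0 ⇒ x_{Largo} = 19.2 − 0.2x_{Mesa}.
The game is symmetric, so in equilibrium x_{Mesa} = x_{Largo}: the reaction function gives 1.2x_{Largo} = 19.2, hence x_{Largo} = 16.
P_{Largo} = 209 − 5·16 − 2·16 = 97.

97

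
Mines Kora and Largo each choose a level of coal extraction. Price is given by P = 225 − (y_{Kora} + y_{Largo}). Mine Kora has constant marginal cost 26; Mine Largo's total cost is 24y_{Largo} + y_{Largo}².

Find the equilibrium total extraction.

114

Mine Kora's profit: π = y_{Kora}(225 − (y_{Kora} + y_{Largo})) − 26y_{Kora}.
∂π/∂y_{Kora} = 199 − 2y_{Kora} − y_{Largo} = 0, so y_{Kora} = 99.5 − 0.5y_{Largo}.
For Largo: ∂π/∂y_{Largo} = 201 − 4y_{Largo} − y_{Kora} = 0 ⇒ y_{Largo} = 50.25 − 0.25y_{Kora}.
Plugging y_{Largo} into Kora's best response: y_{Kora} = 99.5 − 0.5(50.25 − 0.25y_{Kora}) ⇒ 0.875y_{Kora} = 74.375, so y_{Kora} = 85.
Then y_{Largo} = 50.25 − 0.25·85 = 29.
Total extraction: 85 + 29 = 114.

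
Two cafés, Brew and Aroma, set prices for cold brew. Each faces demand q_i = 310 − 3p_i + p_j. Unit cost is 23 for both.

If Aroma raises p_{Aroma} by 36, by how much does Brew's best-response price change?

6

Brew's profit: π = (p_{Brew} − 23)(310 − 3p_{Brew} + p_{Aroma}).
∂π/∂p_{Brew} = 379 − 6p_{Brew} + p_{Aroma} = 0 ⇒ p_{Brew} = 379/6 + (1/6)p_{Aroma}.
The reaction-function slope is 1/6, so a 36-unit rise in p_{Aroma} moves p_{Brew} by 1/6 × 36 = 6. Brew's best response rises — the actions are strategic complements.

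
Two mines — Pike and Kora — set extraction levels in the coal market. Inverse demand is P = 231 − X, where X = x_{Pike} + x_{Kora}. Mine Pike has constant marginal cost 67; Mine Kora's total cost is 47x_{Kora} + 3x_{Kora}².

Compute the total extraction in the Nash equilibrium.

Mine Pike's profit: π = x_{Pike}(231 − (x_{Pike} + x_{Kora})) − 67x_{Pike}.
∂π/∂x_{Pike} = 164 − 2x_{Pike} − x_{Kora} = 0, so x_{Pike} = 82 − 0.5x_{Kora}.
For Kora: ∂π/∂x_{Kora} = 184 − 8x_{Kora} − x_{Pike} = 0 ⇒ x_{Kora} = 23 − 0.125x_{Pike}.
Substituting the second reaction function into the first: x_{Pike} = 82 − 0.5(23 − 0.125x_{Pike}), which gives 0.9375x_{Pike} = 70.5 ⇒ x_{Pike} = 75.2.
Then x_{Kora} = 23 − 0.125·75.2 = 13.6.
Total extraction: 75.2 + 13.6 = 88.8.

88.8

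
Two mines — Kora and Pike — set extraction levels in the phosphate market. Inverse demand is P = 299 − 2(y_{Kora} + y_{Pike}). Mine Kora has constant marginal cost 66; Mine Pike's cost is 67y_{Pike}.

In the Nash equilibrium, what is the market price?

Mine Kora's profit: π = y_{Kora}(299 − 2(y_{Kora} + y_{Pike})) − 66y_{Kora}.
∂π/∂y_{Kora} = 233 − 4y_{Kora} − 2y_{Pike} = 0, so y_{Kora} = 58.25 − 0.5y_{Pike}.
By the same steps for Pike: y_{Pike} = 58 − 0.5y_{Kora}.
Plugging y_{Pike} into Kora's best response: y_{Kora} = 58.25 − 0.5(58 − 0.5y_{Kora}) ⇒ 0.75y_{Kora} = 29.25, so y_{Kora} = 39.
Then y_{Pike} = 58 − 0.5·39 = 38.5.
Equilibrium price: P = 299 − 2·77.5 = 144.

144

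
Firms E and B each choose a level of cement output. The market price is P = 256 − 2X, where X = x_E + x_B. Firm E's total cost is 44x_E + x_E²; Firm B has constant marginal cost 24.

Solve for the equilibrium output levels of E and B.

Firm E's profit: π = x_E(256 − 2(x_E + x_B)) − 44x_E − x_E².
∂π/∂x_E = 212 − 6x_E − 2x_B = 0, so x_E = 106/3 − (1/3)x_B.
For B: ∂π/∂x_B = 232 − 4x_B − 2x_E = 0 ⇒ x_B = 58 − 0.5x_E.
Solving the two reaction functions simultaneously: (1 − (−1/3)(−0.5))x_E = 106/3 − (1/3)·58, so (5/6)x_E = 16 and x_E = 19.2.
Then x_B = 58 − 0.5·19.2 = 48.4.

19.2, 48.4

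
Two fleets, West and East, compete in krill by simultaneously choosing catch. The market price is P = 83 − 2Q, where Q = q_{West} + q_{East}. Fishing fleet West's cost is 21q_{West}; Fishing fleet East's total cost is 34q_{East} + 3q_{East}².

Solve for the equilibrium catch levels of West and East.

Fishing fleet West's profit: π = q_{West}(83 − 2(q_{West} + q_{East})) − 21q_{West}.
∂π/∂q_{West} = 62 − 4q_{West} − 2q_{East} = 0, so q_{West} = 15.5 − 0.5q_{East}.
For East: ∂π/∂q_{East} = 49 − 10q_{East} − 2q_{West} = 0 ⇒ q_{East} = 4.9 − 0.2q_{West}.
Solving the two reaction functions simultaneously: (1 − (−0.5)(−0.2))q_{West} = 15.5 − 0.5·4.9, so 0.9q_{West} = 13.05 and q_{West} = 14.5.
Then q_{East} = 4.9 − 0.2·14.5 = 2.

14.5, 2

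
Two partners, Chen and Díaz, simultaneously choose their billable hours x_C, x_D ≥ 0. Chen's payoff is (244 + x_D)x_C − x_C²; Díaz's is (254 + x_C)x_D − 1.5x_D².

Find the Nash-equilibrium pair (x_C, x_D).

Expanding Chen's payoff: 244x_C + x_Dx_C − x_C².
∂π/∂x_C = 244 + x_D − 2x_C = 0, so x_C = 122 + 0.5x_D.
Likewise for Díaz: x_D = 254/3 + (1/3)x_C.
Solving the two reaction functions simultaneously: (1 − (0.5)(1/3))x_C = 122 + 0.5·(254/3), so (5/6)x_C = 493/3 and x_C = 197.2.
Then x_D = 254/3 + (1/3)·197.2 = 150.4.

197.2, 150.4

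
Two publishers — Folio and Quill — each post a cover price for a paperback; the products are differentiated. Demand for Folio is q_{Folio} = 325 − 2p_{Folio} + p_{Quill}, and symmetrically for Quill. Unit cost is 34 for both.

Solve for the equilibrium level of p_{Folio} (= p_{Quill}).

Folio's profit: π = (p_{Folio} − 34)(325 − 2p_{Folio} + p_{Quill}).
∂π/∂p_{Folio} = 393 − 4p_{Folio} + p_{Quill} = 0 ⇒ p_{Folio} = 98.25 + 0.25p_{Quill}.
The game is symmetric, so in equilibrium p_{Quill} = p_{Folio}: the reaction function gives 0.75p_{Folio} = 98.25, hence p_{Folio} = 131.

131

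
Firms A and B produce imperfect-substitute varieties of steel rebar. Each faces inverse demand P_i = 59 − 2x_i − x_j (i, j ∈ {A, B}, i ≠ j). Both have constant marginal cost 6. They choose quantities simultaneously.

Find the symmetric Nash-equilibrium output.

10.6

Firm A's profit: π = x_A(59 − 2x_A − x_B) − 6x_A.
∂π/∂x_A = 53 − 4x_A − x_B = 0 ⇒ x_A = 13.25 − 0.25x_B.
The game is symmetric, so in equilibrium x_B = x_A: the reaction function gives 1.25x_A = 13.25, hence x_A = 10.6.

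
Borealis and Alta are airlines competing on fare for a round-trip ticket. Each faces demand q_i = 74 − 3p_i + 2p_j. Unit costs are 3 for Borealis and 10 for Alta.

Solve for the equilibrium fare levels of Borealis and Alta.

22.0625, 24.6875

Borealis's profit: π = (p_{Borealis} − 3)(74 − 3p_{Borealis} + 2p_{Alta}).
∂π/∂p_{Borealis} = 83 − 6p_{Borealis} + 2p_{Alta} = 0 ⇒ p_{Borealis} = 83/6 + (1/3)p_{Alta}.
Similarly p_{Alta} = 52/3 + (1/3)p_{Borealis}.
Solving the two reaction functions simultaneously: (1 − (1/3)(1/3))p_{Borealis} = 83/6 + (1/3)·(52/3), so (8/9)p_{Borealis} = 353/18 and p_{Borealis} = 22.0625.
Then p_{Alta} = 52/3 + (1/3)·22.0625 = 24.6875.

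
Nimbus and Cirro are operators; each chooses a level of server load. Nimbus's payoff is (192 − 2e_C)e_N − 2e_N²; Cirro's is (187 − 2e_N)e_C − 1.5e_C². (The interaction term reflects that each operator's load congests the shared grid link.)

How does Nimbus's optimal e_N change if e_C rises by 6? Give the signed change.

Expanding Nimbus's payoff: 192e_N − 2e_Ce_N − 2e_N².
∂π/∂e_N = 192 − 2e_C − 4e_N = 0, so e_N = 48 − 0.5e_C.
The reaction-function slope is −0.5, so a 6-unit rise in e_C moves e_N by −0.5 × 6 = −3. Nimbus's best response falls — the actions are strategic substitutes.

-3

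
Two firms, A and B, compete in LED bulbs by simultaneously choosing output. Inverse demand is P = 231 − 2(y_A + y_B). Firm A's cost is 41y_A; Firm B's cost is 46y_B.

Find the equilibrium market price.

Firm A's profit: π = y_A(231 − 2(y_A + y_B)) − 41y_A.
∂π/∂y_A = 190 − 4y_A − 2y_B = 0, so y_A = 47.5 − 0.5y_B.
By the same steps for B: y_B = 46.25 − 0.5y_A.
Solving the two reaction functions simultaneously: (1 − (−0.5)(−0.5))y_A = 47.5 − 0.5·46.25, so 0.75y_A = 24.375 and y_A = 32.5.
Then y_B = 46.25 − 0.5·32.5 = 30.
Equilibrium price: P = 231 − 2·62.5 = 106.

106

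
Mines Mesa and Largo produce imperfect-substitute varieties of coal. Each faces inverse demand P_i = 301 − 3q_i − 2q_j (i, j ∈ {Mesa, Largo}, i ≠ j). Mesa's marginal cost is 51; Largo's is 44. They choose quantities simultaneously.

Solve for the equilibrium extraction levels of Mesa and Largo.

Mine Mesa's profit: π = q_{Mesa}(301 − 3q_{Mesa} − 2q_{Largo}) − 51q_{Mesa}.
∂π/∂q_{Mesa} = 250 − 6q_{Mesa} − 2q_{Largo} = 0 ⇒ q_{Mesa} = 125/3 − (1/3)q_{Largo}.
Similarly q_{Largo} = 257/6 − (1/3)q_{Mesa}.
Substituting the second reaction function into the first: q_{Mesa} = 125/3 − (1/3)(257/6 − (1/3)q_{Mesa}), which gives (8/9)q_{Mesa} = 493/18 ⇒ q_{Mesa} = 30.8125.
Then q_{Largo} = 257/6 − (1/3)·30.8125 = 32.5625.

30.8125, 32.5625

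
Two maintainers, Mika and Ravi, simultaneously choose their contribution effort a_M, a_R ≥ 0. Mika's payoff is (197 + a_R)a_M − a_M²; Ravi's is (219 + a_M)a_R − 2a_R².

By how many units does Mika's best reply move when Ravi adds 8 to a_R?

Expanding Mika's payoff: 197a_M + a_Ra_M − a_M².
∂π/∂a_M = 197 + a_R − 2a_M = 0, so a_M = 98.5 + 0.5a_R.
The reaction-function slope is 0.5, so an 8-unit rise in a_R moves a_M by 0.5 × 8 = 4. Mika's best response rises — the actions are strategic complements.

4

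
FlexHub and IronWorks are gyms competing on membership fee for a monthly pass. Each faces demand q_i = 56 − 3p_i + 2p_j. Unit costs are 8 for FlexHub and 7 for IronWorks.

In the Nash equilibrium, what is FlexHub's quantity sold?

FlexHub's profit: π = (p_{FlexHub} − 8)(56 − 3p_{FlexHub} + 2p_{IronWorks}).
∂π/∂p_{FlexHub} = 80 − 6p_{FlexHub} + 2p_{IronWorks} = 0 ⇒ p_{FlexHub} = 40/3 + (1/3)p_{IronWorks}.
Similarly p_{IronWorks} = 77/6 + (1/3)p_{FlexHub}.
Plugging p_{IronWorks} into FlexHub's best response: p_{FlexHub} = 40/3 + (1/3)(77/6 + (1/3)p_{FlexHub}) ⇒ (8/9)p_{FlexHub} = 317/18, so p_{FlexHub} = 19.8125.
Then p_{IronWorks} = 77/6 + (1/3)·19.8125 = 19.4375.
q_{FlexHub} = 56 − 3·19.8125 + 2·19.4375 = 35.4375.

35.4375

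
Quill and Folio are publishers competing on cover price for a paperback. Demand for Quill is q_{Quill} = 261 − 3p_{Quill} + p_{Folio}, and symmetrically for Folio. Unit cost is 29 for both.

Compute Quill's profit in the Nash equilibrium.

4945.08

Quill's profit: π = (p_{Quill} − 29)(261 − 3p_{Quill} + p_{Folio}).
∂π/∂p_{Quill} = 348 − 6p_{Quill} + p_{Folio} = 0 ⇒ p_{Quill} = 58 + (1/6)p_{Folio}.
The game is symmetric, so in equilibrium p_{Folio} = p_{Quill}: the reaction function gives (5/6)p_{Quill} = 58, hence p_{Quill} = 69.6.
q_{Quill} = 261 − 3·69.6 + 69.6 = 121.8.
Profit = (69.6 − 29)·121.8 = 4945.08.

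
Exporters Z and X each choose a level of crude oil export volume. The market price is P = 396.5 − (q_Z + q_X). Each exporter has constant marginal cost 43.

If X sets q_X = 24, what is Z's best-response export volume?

164.75

Exporter Z's profit: π = q_Z(396.5 − (q_Z + q_X)) − 43q_Z.
∂π/∂q_Z = 353.5 − 2q_Z − q_X = 0, so q_Z = 176.75 − 0.5q_X.
At q_X = 24: q_Z = 176.75 − 0.5·24 = 164.75.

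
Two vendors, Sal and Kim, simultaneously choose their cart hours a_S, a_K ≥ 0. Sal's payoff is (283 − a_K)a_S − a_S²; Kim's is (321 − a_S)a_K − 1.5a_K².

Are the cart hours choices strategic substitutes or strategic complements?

Expanding Sal's payoff: 283a_S − a_Ka_S − a_S².
∂π/∂a_S = 283 − a_K − 2a_S = 0, so a_S = 141.5 − 0.5a_K.
The best-response slope da_S/da_K = −0.5 < 0: the reaction function is downward-sloping, so the choices are strategic substitutes.

strategic substitutes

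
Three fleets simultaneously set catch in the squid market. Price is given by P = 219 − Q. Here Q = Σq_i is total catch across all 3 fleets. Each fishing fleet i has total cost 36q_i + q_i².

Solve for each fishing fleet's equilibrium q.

A representative fishing fleet's profit is π_i = q_i(219 − Q) − 36q_i − q_i², with Q = q_i + Σ_{j≠i} q_j.
First-order condition: 183 − 4q_i − Σ_{j≠i} q_j = 0.
Imposing symmetry (q_j = q for all j) turns Σ_{j≠i} q_j into 2q, so 183 = 6q and q = 30.5.

30.5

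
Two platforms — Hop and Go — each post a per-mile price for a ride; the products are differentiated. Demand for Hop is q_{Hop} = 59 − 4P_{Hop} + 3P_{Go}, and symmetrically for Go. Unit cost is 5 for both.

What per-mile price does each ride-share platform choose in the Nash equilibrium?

15.8

Hop's profit: π = (P_{Hop} − 5)(59 − 4P_{Hop} + 3P_{Go}).
∂π/∂P_{Hop} = 79 − 8P_{Hop} + 3P_{Go} = 0 ⇒ P_{Hop} = 9.875 + 0.375P_{Go}.
The game is symmetric, so in equilibrium P_{Go} = P_{Hop}: the reaction function gives 0.625P_{Hop} = 9.875, hence P_{Hop} = 15.8.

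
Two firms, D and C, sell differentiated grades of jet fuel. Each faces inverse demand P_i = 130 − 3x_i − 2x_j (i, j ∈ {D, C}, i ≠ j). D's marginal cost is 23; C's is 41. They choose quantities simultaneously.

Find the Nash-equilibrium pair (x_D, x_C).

Firm D's profit: π = x_D(130 − 3x_D − 2x_C) − 23x_D.
∂π/∂x_D = 107 − 6x_D − 2x_C = 0 ⇒ x_D = 107/6 − (1/3)x_C.
Similarly x_C = 89/6 − (1/3)x_D.
Solving the two reaction functions simultaneously: (1 − (−1/3)(−1/3))x_D = 107/6 − (1/3)·(89/6), so (8/9)x_D = 116/9 and x_D = 14.5.
Then x_C = 89/6 − (1/3)·14.5 = 10.

14.5, 10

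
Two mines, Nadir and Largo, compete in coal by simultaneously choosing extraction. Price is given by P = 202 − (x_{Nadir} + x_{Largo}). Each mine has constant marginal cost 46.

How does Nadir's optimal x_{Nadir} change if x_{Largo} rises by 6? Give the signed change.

Mine Nadir's profit: π = x_{Nadir}(202 − (x_{Nadir} + x_{Largo})) − 46x_{Nadir}.
∂π/∂x_{Nadir} = 156 − 2x_{Nadir} − x_{Largo} = 0, so x_{Nadir} = 78 − 0.5x_{Largo}.
The reaction-function slope is −0.5, so a 6-unit rise in x_{Largo} moves x_{Nadir} by −0.5 × 6 = −3. Nadir's best response falls — the actions are strategic substitutes.

-3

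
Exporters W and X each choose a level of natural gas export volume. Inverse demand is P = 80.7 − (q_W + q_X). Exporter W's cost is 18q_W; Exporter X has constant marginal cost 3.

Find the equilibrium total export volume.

Exporter W's profit: π = q_W(80.7 − (q_W + q_X)) − 18q_W.
∂π/∂q_W = 62.7 − 2q_W − q_X = 0, so q_W = 31.35 − 0.5q_X.
By the same steps for X: q_X = 38.85 − 0.5q_W.
Solving the two reaction functions simultaneously: (1 − (−0.5)(−0.5))q_W = 31.35 − 0.5·38.85, so 0.75q_W = 11.925 and q_W = 15.9.
Then q_X = 38.85 − 0.5·15.9 = 30.9.
Total export volume: 15.9 + 30.9 = 46.8.

46.8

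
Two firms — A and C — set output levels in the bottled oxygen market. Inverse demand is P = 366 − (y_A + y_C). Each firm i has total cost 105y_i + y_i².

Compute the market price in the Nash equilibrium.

Firm A's profit: π = y_A(366 − (y_A + y_C)) − 105y_A − y_A².
∂π/∂y_A = 261 − 4y_A − y_C = 0, so y_A = 65.25 − 0.25y_C.
Setting y_A = y_C in the reaction function: y_A = 65.25 − 0.25y_A, so y_A = 65.25 / 1.25 = 52.2.
Equilibrium price: P = 366 − 104.4 = 261.6.

261.6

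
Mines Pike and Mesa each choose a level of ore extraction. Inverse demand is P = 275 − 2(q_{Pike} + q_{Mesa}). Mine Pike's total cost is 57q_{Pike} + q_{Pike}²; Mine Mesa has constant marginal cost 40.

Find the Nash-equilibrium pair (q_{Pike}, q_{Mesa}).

Mine Pike's profit: π = q_{Pike}(275 − 2(q_{Pike} + q_{Mesa})) − 57q_{Pike} − q_{Pike}².
∂π/∂q_{Pike} = 218 − 6q_{Pike} − 2q_{Mesa} = 0, so q_{Pike} = 109/3 − (1/3)q_{Mesa}.
For Mesa: ∂π/∂q_{Mesa} = 235 − 4q_{Mesa} − 2q_{Pike} = 0 ⇒ q_{Mesa} = 58.75 − 0.5q_{Pike}.
Plugging q_{Mesa} into Pike's best response: q_{Pike} = 109/3 − (1/3)(58.75 − 0.5q_{Pike}) ⇒ (5/6)q_{Pike} = 16.75, so q_{Pike} = 20.1.
Then q_{Mesa} = 58.75 − 0.5·20.1 = 48.7.

20.1, 48.7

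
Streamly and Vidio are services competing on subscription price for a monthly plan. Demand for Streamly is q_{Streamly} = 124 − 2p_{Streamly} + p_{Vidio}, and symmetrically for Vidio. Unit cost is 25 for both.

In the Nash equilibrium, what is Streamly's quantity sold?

66

Streamly's profit: π = (p_{Streamly} − 25)(124 − 2p_{Streamly} + p_{Vidio}).
∂π/∂p_{Streamly} = 174 − 4p_{Streamly} + p_{Vidio} = 0 ⇒ p_{Streamly} = 43.5 + 0.25p_{Vidio}.
The game is symmetric, so in equilibrium p_{Vidio} = p_{Streamly}: the reaction function gives 0.75p_{Streamly} = 43.5, hence p_{Streamly} = 58.
q_{Streamly} = 124 − 2·58 + 58 = 66.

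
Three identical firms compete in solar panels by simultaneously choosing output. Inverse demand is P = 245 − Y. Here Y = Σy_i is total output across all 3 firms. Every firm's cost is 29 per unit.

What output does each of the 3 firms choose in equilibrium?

A representative firm's profit is π_i = y_i(245 − Y) − 29y_i, with Y = y_i + Σ_{j≠i} y_j.
First-order condition: 216 − 2y_i − Σ_{j≠i} y_j = 0.
Imposing symmetry (y_j = y for all j) turns Σ_{j≠i} y_j into 2y, so 216 = 4y and y = 54.

54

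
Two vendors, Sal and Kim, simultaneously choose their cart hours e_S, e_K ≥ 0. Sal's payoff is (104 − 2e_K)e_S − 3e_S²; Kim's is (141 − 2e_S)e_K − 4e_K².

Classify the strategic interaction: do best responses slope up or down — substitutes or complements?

strategic substitutes

Expanding Sal's payoff: 104e_S − 2e_Ke_S − 3e_S².
∂π/∂e_S = 104 − 2e_K − 6e_S = 0, so e_S = 52/3 − (1/3)e_K.
The best-response slope de_S/de_K = −1/3 < 0: the reaction function is downward-sloping, so the choices are strategic substitutes.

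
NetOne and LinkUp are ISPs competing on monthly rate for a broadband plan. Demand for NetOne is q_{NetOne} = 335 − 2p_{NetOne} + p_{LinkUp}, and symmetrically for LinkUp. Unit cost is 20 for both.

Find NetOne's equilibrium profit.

NetOne's profit: π = (p_{NetOne} − 20)(335 − 2p_{NetOne} + p_{LinkUp}).
∂π/∂p_{NetOne} = 375 − 4p_{NetOne} + p_{LinkUp} = 0 ⇒ p_{NetOne} = 93.75 + 0.25p_{LinkUp}.
Setting p_{NetOne} = p_{LinkUp} in the reaction function: p_{NetOne} = 93.75 + 0.25p_{NetOne}, so p_{NetOne} = 93.75 / 0.75 = 125.
q_{NetOne} = 335 − 2·125 + 125 = 210.
Profit = (125 − 20)·210 = 22050.

22050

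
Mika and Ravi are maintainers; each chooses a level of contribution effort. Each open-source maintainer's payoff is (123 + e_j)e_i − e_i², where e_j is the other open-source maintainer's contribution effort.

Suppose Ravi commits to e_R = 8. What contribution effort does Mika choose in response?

Mika's payoff is (123 + e_R)e_M − e_M².
∂π/∂e_M = 123 + e_R − 2e_M = 0, so e_M = 61.5 + 0.5e_R.
At e_R = 8: e_M = 61.5 + 0.5·8 = 65.5.

65.5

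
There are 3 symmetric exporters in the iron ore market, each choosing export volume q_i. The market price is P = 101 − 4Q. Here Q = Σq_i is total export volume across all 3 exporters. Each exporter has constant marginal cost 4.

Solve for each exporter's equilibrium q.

A representative exporter's profit is π_i = q_i(101 − 4Q) − 4q_i, with Q = q_i + Σ_{j≠i} q_j.
First-order condition: 97 − 8q_i − 4Σ_{j≠i} q_j = 0.
In a symmetric equilibrium every exporter chooses the same q, so Σ_{j≠i} q_j = 2q. The condition becomes 97 − 16q = 0, giving q = 97/16 = 6.0625.

6.0625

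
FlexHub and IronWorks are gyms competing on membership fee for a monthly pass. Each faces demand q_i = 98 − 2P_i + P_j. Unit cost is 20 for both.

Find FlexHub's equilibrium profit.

1352

FlexHub's profit: π = (P_{FlexHub} − 20)(98 − 2P_{FlexHub} + P_{IronWorks}).
∂π/∂P_{FlexHub} = 138 − 4P_{FlexHub} + P_{IronWorks} = 0 ⇒ P_{FlexHub} = 34.5 + 0.25P_{IronWorks}.
The game is symmetric, so in equilibrium P_{IronWorks} = P_{FlexHub}: the reaction function gives 0.75P_{FlexHub} = 34.5, hence P_{FlexHub} = 46.
q_{FlexHub} = 98 − 2·46 + 46 = 52.
Profit = (46 − 20)·52 = 1352.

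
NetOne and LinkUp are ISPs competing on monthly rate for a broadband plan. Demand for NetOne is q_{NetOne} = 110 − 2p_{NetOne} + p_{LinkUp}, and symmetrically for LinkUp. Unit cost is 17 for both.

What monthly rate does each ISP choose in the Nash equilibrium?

48

NetOne's profit: π = (p_{NetOne} − 17)(110 − 2p_{NetOne} + p_{LinkUp}).
∂π/∂p_{NetOne} = 144 − 4p_{NetOne} + p_{LinkUp} = 0 ⇒ p_{NetOne} = 36 + 0.25p_{LinkUp}.
By symmetry p_{LinkUp} = p_{NetOne}; substituting into the reaction function, 0.75p_{NetOne} = 36 and p_{NetOne} = 48.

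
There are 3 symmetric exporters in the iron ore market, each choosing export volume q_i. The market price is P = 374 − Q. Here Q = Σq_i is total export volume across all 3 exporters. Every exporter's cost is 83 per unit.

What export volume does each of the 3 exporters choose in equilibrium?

72.75

A representative exporter's profit is π_i = q_i(374 − Q) − 83q_i, with Q = q_i + Σ_{j≠i} q_j.
First-order condition: 291 − 2q_i − Σ_{j≠i} q_j = 0.
Imposing symmetry (q_j = q for all j) turns Σ_{j≠i} q_j into 2q, so 291 = 4q and q = 72.75.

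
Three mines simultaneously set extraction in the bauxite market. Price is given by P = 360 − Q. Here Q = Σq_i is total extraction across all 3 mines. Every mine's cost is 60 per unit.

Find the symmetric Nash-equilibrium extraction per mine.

75

A representative mine's profit is π_i = q_i(360 − Q) − 60q_i, with Q = q_i + Σ_{j≠i} q_j.
First-order condition: 300 − 2q_i − Σ_{j≠i} q_j = 0.
In a symmetric equilibrium every mine chooses the same q, so Σ_{j≠i} q_j = 2q. The condition becomes 300 − 4q = 0, giving q = 300/4 = 75.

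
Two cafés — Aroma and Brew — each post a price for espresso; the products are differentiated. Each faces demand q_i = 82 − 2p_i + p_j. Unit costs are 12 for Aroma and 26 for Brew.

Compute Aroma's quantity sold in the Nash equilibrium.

Aroma's profit: π = (p_{Aroma} − 12)(82 − 2p_{Aroma} + p_{Brew}).
∂π/∂p_{Aroma} = 106 − 4p_{Aroma} + p_{Brew} = 0 ⇒ p_{Aroma} = 26.5 + 0.25p_{Brew}.
Similarly p_{Brew} = 33.5 + 0.25p_{Aroma}.
Solving the two reaction functions simultaneously: (1 − (0.25)(0.25))p_{Aroma} = 26.5 + 0.25·33.5, so 0.9375p_{Aroma} = 34.875 and p_{Aroma} = 37.2.
Then p_{Brew} = 33.5 + 0.25·37.2 = 42.8.
q_{Aroma} = 82 − 2·37.2 + 42.8 = 50.4.

50.4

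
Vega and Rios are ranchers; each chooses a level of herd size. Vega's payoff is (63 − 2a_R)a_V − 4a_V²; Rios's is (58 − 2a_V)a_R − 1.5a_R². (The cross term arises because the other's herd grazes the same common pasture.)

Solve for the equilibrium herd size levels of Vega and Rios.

Expanding Vega's payoff: 63a_V − 2a_Ra_V − 4a_V².
∂π/∂a_V = 63 − 2a_R − 8a_V = 0, so a_V = 7.875 − 0.25a_R.
Likewise for Rios: a_R = 58/3 − (2/3)a_V.
Solving the two reaction functions simultaneously: (1 − (−0.25)(−2/3))a_V = 7.875 − 0.25·(58/3), so (5/6)a_V = 73/24 and a_V = 3.65.
Then a_R = 58/3 − (2/3)·3.65 = 16.9.

3.65, 16.9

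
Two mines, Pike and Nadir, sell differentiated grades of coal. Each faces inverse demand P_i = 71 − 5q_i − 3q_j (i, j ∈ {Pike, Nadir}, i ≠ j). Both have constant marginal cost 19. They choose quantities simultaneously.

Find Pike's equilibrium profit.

Mine Pike's profit: π = q_{Pike}(71 − 5q_{Pike} − 3q_{Nadir}) − 19q_{Pike}.
∂π/∂q_{Pike} = 52 − 10q_{Pike} − 3q_{Nadir} = 0 ⇒ q_{Pike} = 5.2 − 0.3q_{Nadir}.
Setting q_{Pike} = q_{Nadir} in the reaction function: q_{Pike} = 5.2 − 0.3q_{Pike}, so q_{Pike} = 5.2 / 1.3 = 4.
P_{Pike} = 71 − 5·4 − 3·4 = 39.
Profit = (39 − 19)·4 = 80.

80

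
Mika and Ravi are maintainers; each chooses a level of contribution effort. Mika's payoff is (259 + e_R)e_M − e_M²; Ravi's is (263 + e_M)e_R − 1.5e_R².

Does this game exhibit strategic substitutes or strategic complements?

Expanding Mika's payoff: 259e_M + e_Re_M − e_M².
∂π/∂e_M = 259 + e_R − 2e_M = 0, so e_M = 129.5 + 0.5e_R.
The best-response slope de_M/de_R = 0.5 > 0: the reaction function is upward-sloping, so the choices are strategic complements.

strategic complements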